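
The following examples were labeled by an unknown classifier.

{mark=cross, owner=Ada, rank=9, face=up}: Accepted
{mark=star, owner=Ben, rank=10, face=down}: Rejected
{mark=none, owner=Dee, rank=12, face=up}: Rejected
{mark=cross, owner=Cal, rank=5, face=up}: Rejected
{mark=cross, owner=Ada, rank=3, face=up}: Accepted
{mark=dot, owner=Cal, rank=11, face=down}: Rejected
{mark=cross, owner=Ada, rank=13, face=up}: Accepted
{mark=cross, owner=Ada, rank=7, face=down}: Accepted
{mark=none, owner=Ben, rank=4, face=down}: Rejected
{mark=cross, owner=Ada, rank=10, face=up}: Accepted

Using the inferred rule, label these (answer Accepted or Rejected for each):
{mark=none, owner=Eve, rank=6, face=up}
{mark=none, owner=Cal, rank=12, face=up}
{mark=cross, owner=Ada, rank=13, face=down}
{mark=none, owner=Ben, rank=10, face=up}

One predicate separates the groups cleanly: owner is Ada.

Rejected, Rejected, Accepted, Rejected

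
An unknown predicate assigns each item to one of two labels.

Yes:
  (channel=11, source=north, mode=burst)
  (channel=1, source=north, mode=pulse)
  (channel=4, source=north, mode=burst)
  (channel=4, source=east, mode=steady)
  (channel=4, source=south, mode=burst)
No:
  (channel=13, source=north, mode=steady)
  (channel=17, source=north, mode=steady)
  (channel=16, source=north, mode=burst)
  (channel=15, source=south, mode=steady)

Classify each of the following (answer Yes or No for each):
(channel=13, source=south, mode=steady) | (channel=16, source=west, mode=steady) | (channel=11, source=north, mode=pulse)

No, No, Yes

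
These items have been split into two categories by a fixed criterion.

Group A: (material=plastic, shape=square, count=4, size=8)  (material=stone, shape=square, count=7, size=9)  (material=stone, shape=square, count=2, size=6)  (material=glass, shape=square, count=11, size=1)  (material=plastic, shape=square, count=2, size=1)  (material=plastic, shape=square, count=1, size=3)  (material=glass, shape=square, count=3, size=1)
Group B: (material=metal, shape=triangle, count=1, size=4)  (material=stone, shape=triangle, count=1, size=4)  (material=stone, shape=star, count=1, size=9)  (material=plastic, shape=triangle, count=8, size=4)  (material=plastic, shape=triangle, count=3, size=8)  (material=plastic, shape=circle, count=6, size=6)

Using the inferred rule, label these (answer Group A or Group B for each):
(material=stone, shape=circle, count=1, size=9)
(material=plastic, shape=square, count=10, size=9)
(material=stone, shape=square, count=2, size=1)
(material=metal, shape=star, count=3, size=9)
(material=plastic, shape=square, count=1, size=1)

Group B, Group A, Group A, Group B, Group A

The classifier is using: shape is square.
(material=stone, shape=circle, count=1, size=9): shape is circle, doesn't match → Group B. (material=plastic, shape=square, count=10, size=9): shape is square, has this property → Group A. (material=stone, shape=square, count=2, size=1): shape is square, has this property → Group A. (material=metal, shape=star, count=3, size=9): shape is star, doesn't match → Group B. (material=plastic, shape=square, count=1, size=1): shape is square, has this property → Group A.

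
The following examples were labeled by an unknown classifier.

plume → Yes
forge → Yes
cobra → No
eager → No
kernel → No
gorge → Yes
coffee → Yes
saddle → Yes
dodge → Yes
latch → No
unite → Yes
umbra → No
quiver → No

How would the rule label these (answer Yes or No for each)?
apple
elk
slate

Yes, No, Yes

The classifier is using: ends with 'e'.
apple: ends with 'e', checks out → Yes. elk: ends with 'k', doesn't qualify → No. slate: ends with 'e', checks out → Yes.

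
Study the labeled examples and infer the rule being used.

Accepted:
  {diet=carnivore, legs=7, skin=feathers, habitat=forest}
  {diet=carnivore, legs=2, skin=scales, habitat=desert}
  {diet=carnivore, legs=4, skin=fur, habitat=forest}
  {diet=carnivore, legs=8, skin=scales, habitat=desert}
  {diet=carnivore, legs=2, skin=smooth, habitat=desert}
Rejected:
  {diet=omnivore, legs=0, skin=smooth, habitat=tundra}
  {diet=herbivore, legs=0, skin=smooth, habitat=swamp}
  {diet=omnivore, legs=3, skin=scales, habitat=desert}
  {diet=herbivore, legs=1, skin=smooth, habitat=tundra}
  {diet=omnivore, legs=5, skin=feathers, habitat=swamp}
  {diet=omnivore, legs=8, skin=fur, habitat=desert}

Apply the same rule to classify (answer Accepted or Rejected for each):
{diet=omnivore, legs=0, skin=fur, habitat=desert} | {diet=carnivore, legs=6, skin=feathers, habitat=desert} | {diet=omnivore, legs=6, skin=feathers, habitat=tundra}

The distinguishing property — diet is carnivore — holds for all the 'Accepted' cases and none of the 'Rejected' cases.
{diet=omnivore, legs=0, skin=fur, habitat=desert}: diet is omnivore, does not satisfy this → Rejected. {diet=carnivore, legs=6, skin=feathers, habitat=desert}: diet is carnivore, meets the rule → Accepted. {diet=omnivore, legs=6, skin=feathers, habitat=tundra}: diet is omnivore, does not satisfy this → Rejected.

Rejected, Accepted, Rejected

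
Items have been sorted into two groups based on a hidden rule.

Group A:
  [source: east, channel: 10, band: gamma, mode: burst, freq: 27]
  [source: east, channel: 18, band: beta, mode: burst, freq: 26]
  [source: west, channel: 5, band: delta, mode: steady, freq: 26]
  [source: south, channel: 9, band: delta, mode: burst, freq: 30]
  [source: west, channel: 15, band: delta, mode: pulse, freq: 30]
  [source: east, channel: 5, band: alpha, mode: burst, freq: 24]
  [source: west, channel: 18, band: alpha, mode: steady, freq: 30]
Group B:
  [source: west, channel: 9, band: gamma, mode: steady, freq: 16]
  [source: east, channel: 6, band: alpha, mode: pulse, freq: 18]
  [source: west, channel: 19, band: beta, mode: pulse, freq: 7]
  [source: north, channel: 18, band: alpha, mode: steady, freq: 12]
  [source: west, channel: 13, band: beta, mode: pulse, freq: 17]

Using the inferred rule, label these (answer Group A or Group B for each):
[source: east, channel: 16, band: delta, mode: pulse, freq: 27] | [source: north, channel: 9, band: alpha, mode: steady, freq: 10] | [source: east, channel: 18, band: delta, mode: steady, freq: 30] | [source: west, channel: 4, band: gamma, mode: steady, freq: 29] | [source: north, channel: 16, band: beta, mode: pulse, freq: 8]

The pattern is that an item is 'Group A' exactly when: freq ≥ 24.
[source: east, channel: 16, band: delta, mode: pulse, freq: 27]: Group A (freq = 27). [source: north, channel: 9, band: alpha, mode: steady, freq: 10]: Group B (freq = 10). [source: east, channel: 18, band: delta, mode: steady, freq: 30]: Group A (freq = 30). [source: west, channel: 4, band: gamma, mode: steady, freq: 29]: Group A (freq = 29). [source: north, channel: 16, band: beta, mode: pulse, freq: 8]: Group B (freq = 8).

Group A, Group B, Group A, Group A, Group B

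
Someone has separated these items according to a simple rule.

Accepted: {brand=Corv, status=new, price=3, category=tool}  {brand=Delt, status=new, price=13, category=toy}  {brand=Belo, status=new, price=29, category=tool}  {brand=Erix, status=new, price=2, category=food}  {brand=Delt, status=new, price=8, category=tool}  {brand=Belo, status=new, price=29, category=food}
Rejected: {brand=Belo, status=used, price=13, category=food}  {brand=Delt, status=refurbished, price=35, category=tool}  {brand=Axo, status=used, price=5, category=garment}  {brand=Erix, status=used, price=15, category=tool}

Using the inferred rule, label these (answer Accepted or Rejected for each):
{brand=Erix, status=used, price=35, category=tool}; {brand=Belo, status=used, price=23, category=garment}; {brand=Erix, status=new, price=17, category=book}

Rule: status is new. This holds for each 'Accepted' example and fails for each 'Rejected' one.
{brand=Erix, status=used, price=35, category=tool}: Rejected (status is used). {brand=Belo, status=used, price=23, category=garment}: Rejected (status is used). {brand=Erix, status=new, price=17, category=book}: Accepted (status is new).

Rejected, Rejected, Accepted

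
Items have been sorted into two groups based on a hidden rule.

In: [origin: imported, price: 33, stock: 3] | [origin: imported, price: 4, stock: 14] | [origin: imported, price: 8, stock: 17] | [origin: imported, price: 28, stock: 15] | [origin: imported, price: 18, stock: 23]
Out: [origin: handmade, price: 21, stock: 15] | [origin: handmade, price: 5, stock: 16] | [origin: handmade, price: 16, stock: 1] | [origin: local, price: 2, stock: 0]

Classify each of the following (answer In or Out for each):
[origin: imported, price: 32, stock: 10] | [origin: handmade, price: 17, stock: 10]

In, Out

The pattern is that an item is 'In' exactly when: origin is imported.
[origin: imported, price: 32, stock: 10] → origin is imported → In.
[origin: handmade, price: 17, stock: 10] → origin is handmade → Out.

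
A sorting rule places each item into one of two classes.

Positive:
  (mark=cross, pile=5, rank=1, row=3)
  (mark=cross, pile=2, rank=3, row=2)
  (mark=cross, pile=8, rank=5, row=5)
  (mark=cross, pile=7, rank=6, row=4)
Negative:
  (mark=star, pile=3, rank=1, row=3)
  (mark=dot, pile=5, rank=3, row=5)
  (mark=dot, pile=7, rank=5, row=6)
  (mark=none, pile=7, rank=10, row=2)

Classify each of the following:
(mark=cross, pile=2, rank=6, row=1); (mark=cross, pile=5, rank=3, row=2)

Positive, Positive

One predicate separates the groups cleanly: mark is cross.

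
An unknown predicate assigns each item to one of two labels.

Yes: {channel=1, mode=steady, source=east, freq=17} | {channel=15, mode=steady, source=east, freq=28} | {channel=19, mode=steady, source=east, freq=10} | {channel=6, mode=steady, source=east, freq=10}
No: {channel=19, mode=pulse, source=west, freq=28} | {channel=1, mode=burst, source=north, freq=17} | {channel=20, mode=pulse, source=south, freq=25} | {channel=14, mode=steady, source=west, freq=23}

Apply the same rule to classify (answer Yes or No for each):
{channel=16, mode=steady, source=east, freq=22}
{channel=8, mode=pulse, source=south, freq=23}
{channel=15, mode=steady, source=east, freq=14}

Yes, No, Yes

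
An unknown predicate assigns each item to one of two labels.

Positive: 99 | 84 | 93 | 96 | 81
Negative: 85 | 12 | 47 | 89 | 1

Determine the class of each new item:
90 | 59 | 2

Positive, Negative, Negative

'Positive' ⟺ multiple of 3 AND at least 47.
Positive: 90, since 90 = 3·30, 90 ≥ 47.
Negative: 59, since 59 = 3·19 + 2, 59 ≥ 47.
Negative: 2, since 2 = 3·0 + 2, 2 < 47.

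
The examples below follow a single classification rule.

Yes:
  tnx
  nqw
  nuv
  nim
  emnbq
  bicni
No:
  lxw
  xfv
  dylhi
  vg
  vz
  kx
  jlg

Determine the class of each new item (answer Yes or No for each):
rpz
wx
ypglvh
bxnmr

All 'Yes' examples share one property — contains 'n' — and every 'No' example lacks it.

No, No, No, Yes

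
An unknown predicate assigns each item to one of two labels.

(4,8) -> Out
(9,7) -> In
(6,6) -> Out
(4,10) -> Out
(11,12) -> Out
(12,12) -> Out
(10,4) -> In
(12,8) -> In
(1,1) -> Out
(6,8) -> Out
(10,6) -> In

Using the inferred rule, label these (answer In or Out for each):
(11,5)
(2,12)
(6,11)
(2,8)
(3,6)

Looking at the examples, the only property every 'In' case has and every 'Out' case lacks is: first > second.
(11,5) — 11 > 5, hence In.
(2,12) — 2 < 12, hence Out.
(6,11) — 6 < 11, hence Out.
(2,8) — 2 < 8, hence Out.
(3,6) — 3 < 6, hence Out.

In, Out, Out, Out, Out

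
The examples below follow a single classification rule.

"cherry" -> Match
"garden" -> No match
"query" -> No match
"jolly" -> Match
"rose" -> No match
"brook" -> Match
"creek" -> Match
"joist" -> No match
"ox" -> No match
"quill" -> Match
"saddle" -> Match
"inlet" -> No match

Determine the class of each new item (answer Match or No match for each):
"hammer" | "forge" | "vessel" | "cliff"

Match, No match, Match, Match

The distinguishing property — has a double letter — holds for all the 'Match' cases and none of the 'No match' cases.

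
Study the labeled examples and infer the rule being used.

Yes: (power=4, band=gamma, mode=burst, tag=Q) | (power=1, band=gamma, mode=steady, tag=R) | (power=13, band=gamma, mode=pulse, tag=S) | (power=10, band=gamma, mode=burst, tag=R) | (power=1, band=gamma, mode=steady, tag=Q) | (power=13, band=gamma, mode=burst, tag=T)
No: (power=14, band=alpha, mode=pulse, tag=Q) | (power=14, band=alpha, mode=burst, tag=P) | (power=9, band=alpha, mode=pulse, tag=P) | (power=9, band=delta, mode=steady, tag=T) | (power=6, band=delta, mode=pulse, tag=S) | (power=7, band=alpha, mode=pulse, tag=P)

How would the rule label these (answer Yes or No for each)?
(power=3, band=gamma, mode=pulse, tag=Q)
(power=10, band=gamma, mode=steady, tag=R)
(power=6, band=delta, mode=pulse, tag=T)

Yes, Yes, No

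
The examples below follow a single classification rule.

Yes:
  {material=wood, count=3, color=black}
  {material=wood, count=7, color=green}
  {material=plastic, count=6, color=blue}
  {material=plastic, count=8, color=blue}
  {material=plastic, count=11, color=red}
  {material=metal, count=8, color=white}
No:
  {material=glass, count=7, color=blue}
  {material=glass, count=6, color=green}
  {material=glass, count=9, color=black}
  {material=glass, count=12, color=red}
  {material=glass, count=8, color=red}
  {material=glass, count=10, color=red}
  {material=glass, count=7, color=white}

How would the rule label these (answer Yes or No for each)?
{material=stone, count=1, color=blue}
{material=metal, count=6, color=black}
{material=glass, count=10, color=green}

All 'Yes' examples share one property — material is not glass — and every 'No' example lacks it.
Yes: {material=stone, count=1, color=blue}, since material is stone.
Yes: {material=metal, count=6, color=black}, since material is metal.
No: {material=glass, count=10, color=green}, since material is glass.

Yes, Yes, No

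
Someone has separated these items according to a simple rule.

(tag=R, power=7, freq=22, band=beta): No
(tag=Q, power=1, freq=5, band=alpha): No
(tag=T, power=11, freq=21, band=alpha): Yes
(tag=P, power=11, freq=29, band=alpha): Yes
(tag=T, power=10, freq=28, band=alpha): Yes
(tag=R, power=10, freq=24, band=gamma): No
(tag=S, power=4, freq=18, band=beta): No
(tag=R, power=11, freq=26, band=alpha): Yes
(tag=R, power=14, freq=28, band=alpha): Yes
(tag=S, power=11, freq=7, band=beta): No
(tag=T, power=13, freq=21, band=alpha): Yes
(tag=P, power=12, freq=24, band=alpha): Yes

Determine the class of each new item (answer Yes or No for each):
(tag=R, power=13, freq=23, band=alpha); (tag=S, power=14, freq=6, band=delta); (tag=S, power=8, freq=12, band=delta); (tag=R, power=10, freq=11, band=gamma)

Yes, No, No, No

All 'Yes' examples share one property — band is alpha AND freq ≥ 7 — and every 'No' example lacks it.
Yes: (tag=R, power=13, freq=23, band=alpha), since band is alpha, freq = 23.
No: (tag=S, power=14, freq=6, band=delta), since band is delta, freq = 6.
No: (tag=S, power=8, freq=12, band=delta), since band is delta, freq = 12.
No: (tag=R, power=10, freq=11, band=gamma), since band is gamma, freq = 11.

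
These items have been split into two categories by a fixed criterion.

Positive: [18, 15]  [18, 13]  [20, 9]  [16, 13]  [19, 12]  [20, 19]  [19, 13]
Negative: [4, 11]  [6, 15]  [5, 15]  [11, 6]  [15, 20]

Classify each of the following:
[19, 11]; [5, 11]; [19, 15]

Positive, Negative, Positive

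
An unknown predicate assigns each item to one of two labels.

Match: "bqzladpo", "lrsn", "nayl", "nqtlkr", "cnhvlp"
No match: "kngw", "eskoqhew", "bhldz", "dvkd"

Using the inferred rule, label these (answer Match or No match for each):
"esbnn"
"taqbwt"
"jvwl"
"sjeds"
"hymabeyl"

No match, No match, Match, No match, Match

'Match' ⟺ even length AND contains 'l'.
No match: "esbnn", since length 5, no 'l'.
No match: "taqbwt", since length 6, no 'l'.
Match: "jvwl", since length 4, has 'l'.
No match: "sjeds", since length 5, no 'l'.
Match: "hymabeyl", since length 8, has 'l'.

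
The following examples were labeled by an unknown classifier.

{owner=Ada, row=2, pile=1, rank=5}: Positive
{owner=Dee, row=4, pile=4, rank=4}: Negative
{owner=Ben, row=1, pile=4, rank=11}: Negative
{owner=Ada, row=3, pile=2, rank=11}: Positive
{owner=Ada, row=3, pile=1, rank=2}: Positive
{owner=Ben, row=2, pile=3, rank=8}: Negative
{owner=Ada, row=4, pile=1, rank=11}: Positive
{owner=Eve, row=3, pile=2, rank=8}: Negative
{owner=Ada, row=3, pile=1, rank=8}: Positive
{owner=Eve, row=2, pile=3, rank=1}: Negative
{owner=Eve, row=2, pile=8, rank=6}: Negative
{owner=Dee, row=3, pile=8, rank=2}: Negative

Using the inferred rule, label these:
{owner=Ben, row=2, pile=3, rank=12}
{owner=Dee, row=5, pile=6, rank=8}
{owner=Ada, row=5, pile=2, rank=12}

Negative, Negative, Positive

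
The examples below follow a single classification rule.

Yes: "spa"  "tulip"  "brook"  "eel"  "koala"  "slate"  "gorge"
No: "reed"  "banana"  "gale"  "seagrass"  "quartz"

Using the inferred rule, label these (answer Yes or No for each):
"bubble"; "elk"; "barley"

No, Yes, No

'Yes' ⟺ odd length.
"bubble": length 6 — doesn't match, so No.
"elk": length 3 — passes, so Yes.
"barley": length 6 — doesn't match, so No.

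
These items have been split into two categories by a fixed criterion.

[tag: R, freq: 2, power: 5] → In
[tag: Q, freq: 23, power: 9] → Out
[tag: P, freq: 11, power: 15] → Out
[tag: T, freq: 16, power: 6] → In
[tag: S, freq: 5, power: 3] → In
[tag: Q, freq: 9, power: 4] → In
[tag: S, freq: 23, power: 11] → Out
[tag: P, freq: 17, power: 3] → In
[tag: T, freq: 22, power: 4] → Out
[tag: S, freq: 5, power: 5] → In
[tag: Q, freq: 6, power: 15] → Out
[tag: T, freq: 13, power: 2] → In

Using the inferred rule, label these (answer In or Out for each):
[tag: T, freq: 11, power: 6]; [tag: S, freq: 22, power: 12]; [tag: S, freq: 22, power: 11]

In, Out, Out

Rule: power ≤ 6 AND freq ≤ 17. This holds for each 'In' example and fails for each 'Out' one.
[tag: T, freq: 11, power: 6] → power = 6, freq = 11 → In. [tag: S, freq: 22, power: 12] → power = 12, freq = 22 → Out. [tag: S, freq: 22, power: 11] → power = 11, freq = 22 → Out.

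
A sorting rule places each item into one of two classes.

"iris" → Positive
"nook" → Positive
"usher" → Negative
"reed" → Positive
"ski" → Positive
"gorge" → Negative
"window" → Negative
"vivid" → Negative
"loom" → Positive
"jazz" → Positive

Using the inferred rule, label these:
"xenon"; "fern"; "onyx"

Negative, Positive, Positive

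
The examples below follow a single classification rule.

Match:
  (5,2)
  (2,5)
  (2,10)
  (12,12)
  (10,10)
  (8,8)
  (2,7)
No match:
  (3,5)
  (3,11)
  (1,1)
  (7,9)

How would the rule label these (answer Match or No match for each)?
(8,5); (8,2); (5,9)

Match, Match, No match

'Match' ⟺ product is even.
Match: (8,5), since 8·5 = 40. Match: (8,2), since 8·2 = 16. No match: (5,9), since 5·9 = 45.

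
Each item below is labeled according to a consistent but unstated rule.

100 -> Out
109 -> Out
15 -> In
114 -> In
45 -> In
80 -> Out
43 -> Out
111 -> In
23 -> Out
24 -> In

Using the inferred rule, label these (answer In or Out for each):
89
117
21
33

The classifier is using: multiple of 3.
89: Out (89 = 3·29 + 2).
117: In (117 = 3·39).
21: In (21 = 3·7).
33: In (33 = 3·11).

Out, In, In, In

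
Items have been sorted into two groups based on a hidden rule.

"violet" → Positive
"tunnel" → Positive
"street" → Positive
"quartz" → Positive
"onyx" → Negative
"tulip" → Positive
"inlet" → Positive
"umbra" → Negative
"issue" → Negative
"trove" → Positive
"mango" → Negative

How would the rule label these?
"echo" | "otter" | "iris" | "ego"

Comparing the two groups points to one rule — contains 't'.
"echo": Negative (no 't').
"otter": Positive (has 't').
"iris": Negative (no 't').
"ego": Negative (no 't').

Negative, Positive, Negative, Negative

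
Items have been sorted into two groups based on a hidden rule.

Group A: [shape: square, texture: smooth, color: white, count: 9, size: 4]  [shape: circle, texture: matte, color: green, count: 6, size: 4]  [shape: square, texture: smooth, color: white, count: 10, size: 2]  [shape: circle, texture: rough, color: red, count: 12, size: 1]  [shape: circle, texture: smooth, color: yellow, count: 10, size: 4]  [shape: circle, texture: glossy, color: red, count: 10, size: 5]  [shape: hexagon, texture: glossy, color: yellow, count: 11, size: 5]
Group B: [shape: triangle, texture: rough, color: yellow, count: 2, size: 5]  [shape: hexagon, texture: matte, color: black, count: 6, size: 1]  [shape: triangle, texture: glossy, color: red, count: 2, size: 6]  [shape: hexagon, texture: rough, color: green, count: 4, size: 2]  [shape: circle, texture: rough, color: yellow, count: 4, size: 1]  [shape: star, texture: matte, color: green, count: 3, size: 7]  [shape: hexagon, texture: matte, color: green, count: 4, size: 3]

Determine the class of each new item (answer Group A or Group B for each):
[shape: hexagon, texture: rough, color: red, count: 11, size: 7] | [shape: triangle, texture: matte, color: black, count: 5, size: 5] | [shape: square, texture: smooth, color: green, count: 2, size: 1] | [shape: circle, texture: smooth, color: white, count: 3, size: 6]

Group A, Group B, Group B, Group B

A rule that fits every label: count ≥ 9 OR size = 4 — true of each 'Group A' example, false of each 'Group B' one.
[shape: hexagon, texture: rough, color: red, count: 11, size: 7]: Group A (count = 11, size = 7). [shape: triangle, texture: matte, color: black, count: 5, size: 5]: Group B (count = 5, size = 5). [shape: square, texture: smooth, color: green, count: 2, size: 1]: Group B (count = 2, size = 1). [shape: circle, texture: smooth, color: white, count: 3, size: 6]: Group B (count = 3, size = 6).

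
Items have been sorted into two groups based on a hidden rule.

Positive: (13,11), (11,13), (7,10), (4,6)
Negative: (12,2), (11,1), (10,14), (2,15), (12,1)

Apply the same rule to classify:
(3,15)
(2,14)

The simplest hypothesis consistent with all the labels is: |first − second| ≤ 3.
(3,15) — |3−15| = 12, hence Negative.
(2,14) — |2−14| = 12, hence Negative.

Negative, Negative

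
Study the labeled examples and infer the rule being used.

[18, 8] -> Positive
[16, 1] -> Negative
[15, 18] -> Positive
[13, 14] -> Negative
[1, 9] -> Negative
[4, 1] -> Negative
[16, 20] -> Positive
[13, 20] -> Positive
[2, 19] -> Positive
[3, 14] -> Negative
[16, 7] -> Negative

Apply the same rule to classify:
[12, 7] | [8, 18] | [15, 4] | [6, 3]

The common property of the 'Positive' items is: max ≥ 18. No 'Negative' item has it.
[12, 7]: max 12 — does not fit, so Negative. [8, 18]: max 18 — matches, so Positive. [15, 4]: max 15 — does not fit, so Negative. [6, 3]: max 6 — does not fit, so Negative.

Negative, Positive, Negative, Negative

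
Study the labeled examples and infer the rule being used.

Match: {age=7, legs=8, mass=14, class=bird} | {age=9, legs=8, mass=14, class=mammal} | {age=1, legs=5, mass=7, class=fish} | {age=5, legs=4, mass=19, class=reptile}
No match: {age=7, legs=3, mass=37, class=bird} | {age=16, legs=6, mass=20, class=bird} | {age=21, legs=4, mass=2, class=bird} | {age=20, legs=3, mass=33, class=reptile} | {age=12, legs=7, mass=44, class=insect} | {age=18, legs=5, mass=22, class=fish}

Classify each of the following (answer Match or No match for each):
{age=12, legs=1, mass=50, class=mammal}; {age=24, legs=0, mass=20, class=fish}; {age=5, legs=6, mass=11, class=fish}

'Match' ⟺ age ≤ 9 AND legs ≥ 4.
{age=12, legs=1, mass=50, class=mammal} → age = 12, legs = 1 → No match. {age=24, legs=0, mass=20, class=fish} → age = 24, legs = 0 → No match. {age=5, legs=6, mass=11, class=fish} → age = 5, legs = 6 → Match.

No match, No match, Match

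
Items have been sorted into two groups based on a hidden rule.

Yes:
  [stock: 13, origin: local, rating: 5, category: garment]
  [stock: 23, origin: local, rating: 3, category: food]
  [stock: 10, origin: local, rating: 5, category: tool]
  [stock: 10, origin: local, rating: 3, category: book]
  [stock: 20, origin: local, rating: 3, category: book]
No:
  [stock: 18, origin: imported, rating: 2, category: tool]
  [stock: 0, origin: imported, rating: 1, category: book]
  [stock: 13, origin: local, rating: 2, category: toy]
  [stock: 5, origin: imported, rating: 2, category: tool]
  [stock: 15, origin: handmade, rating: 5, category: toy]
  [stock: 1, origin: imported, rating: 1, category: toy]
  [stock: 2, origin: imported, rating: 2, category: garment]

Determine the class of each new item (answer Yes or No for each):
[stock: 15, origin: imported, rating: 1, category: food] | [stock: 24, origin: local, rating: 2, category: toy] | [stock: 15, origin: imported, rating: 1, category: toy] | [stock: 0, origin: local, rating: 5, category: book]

'Yes' ⟺ origin is local AND rating ≥ 3.
[stock: 15, origin: imported, rating: 1, category: food]: No (origin is imported, rating = 1).
[stock: 24, origin: local, rating: 2, category: toy]: No (origin is local, rating = 2).
[stock: 15, origin: imported, rating: 1, category: toy]: No (origin is imported, rating = 1).
[stock: 0, origin: local, rating: 5, category: book]: Yes (origin is local, rating = 5).

No, No, No, Yes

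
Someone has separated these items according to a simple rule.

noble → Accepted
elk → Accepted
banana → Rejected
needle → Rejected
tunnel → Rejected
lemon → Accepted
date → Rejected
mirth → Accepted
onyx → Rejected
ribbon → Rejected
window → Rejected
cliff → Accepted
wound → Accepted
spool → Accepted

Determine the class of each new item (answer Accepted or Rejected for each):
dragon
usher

Rejected, Accepted

The classifier is using: odd length.
dragon: Rejected (length 6). usher: Accepted (length 5).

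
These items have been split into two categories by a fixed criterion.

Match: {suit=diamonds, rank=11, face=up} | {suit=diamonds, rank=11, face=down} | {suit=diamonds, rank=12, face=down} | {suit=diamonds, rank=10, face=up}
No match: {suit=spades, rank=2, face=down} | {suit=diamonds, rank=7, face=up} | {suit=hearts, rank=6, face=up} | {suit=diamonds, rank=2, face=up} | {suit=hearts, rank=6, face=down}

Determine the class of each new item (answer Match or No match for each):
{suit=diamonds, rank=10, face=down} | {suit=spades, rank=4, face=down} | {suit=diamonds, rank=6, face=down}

Match, No match, No match

The simplest hypothesis consistent with all the labels is: rank ≥ 10.
{suit=diamonds, rank=10, face=down}: rank = 10 — passes, so Match.
{suit=spades, rank=4, face=down}: rank = 4 — does not satisfy this, so No match.
{suit=diamonds, rank=6, face=down}: rank = 6 — does not satisfy this, so No match.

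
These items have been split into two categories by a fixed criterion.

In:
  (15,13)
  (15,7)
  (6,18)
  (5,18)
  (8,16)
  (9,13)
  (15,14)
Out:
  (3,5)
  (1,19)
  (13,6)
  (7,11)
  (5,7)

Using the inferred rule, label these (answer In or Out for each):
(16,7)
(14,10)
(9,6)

A rule that fits every label: sum ≥ 22 — true of each 'In' example, false of each 'Out' one.
(16,7): 16+7 = 23, has this property → In.
(14,10): 14+10 = 24, has this property → In.
(9,6): 9+6 = 15, does not fit → Out.

In, In, Out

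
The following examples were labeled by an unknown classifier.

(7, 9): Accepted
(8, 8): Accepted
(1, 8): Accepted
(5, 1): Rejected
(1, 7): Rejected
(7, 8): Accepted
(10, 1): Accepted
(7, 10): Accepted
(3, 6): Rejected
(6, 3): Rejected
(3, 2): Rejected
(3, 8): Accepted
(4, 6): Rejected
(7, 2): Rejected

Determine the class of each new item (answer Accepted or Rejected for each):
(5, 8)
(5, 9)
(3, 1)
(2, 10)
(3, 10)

Accepted, Accepted, Rejected, Accepted, Accepted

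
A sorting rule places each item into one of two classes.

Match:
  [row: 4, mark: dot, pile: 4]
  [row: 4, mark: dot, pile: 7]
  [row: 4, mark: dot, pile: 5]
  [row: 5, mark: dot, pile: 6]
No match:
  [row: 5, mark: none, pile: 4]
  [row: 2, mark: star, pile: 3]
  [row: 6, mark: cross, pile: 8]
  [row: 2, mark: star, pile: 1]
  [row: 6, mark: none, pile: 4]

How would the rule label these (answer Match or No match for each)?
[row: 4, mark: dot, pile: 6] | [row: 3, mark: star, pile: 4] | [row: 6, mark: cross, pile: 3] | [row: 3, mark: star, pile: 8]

Match, No match, No match, No match

A rule that fits every label: mark is dot — true of each 'Match' example, false of each 'No match' one.
[row: 4, mark: dot, pile: 6] — mark is dot, hence Match.
[row: 3, mark: star, pile: 4] — mark is star, hence No match.
[row: 6, mark: cross, pile: 3] — mark is cross, hence No match.
[row: 3, mark: star, pile: 8] — mark is star, hence No match.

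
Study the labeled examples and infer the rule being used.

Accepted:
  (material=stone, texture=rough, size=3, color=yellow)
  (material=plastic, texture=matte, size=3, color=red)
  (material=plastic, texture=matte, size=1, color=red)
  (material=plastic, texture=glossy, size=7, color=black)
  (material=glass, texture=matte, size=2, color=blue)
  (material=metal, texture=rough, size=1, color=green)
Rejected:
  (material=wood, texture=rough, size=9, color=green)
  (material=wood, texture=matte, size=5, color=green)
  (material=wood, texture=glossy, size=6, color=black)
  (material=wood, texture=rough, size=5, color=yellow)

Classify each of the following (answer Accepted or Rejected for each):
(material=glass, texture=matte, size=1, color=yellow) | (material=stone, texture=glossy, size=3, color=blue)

Accepted, Accepted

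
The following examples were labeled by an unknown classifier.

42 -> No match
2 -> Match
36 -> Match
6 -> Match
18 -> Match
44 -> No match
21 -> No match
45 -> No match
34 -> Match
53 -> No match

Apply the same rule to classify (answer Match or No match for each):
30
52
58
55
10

A rule that fits every label: even AND at most 36 — true of each 'Match' example, false of each 'No match' one.
30 → 30 is even, 30 ≤ 36 → Match.
52 → 52 is even, 52 > 36 → No match.
58 → 58 is even, 58 > 36 → No match.
55 → 55 is odd, 55 > 36 → No match.
10 → 10 is even, 10 ≤ 36 → Match.

Match, No match, No match, No match, Match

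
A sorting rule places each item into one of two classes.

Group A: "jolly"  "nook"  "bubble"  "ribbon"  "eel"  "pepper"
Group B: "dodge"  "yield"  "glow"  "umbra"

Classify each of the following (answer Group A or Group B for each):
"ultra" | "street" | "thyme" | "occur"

Group B, Group A, Group B, Group A

The distinguishing property — has a double letter — holds for all the 'Group A' cases and none of the 'Group B' cases.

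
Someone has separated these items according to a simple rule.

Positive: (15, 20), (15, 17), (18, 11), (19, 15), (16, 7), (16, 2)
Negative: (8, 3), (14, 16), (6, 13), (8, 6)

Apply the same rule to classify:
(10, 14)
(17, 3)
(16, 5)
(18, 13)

The common property of the 'Positive' items is: first ≥ 15. No 'Negative' item has it.

Negative, Positive, Positive, Positive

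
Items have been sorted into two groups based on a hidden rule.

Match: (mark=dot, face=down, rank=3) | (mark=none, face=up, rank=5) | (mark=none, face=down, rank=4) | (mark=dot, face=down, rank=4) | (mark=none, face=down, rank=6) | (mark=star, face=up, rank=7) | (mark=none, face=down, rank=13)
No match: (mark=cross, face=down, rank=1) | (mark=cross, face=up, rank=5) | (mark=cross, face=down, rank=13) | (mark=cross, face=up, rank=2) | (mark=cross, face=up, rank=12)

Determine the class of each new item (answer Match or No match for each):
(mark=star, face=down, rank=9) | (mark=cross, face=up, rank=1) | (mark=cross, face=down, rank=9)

A rule that fits every label: mark is not cross — true of each 'Match' example, false of each 'No match' one.
(mark=star, face=down, rank=9) — mark is star, hence Match. (mark=cross, face=up, rank=1) — mark is cross, hence No match. (mark=cross, face=down, rank=9) — mark is cross, hence No match.

Match, No match, No match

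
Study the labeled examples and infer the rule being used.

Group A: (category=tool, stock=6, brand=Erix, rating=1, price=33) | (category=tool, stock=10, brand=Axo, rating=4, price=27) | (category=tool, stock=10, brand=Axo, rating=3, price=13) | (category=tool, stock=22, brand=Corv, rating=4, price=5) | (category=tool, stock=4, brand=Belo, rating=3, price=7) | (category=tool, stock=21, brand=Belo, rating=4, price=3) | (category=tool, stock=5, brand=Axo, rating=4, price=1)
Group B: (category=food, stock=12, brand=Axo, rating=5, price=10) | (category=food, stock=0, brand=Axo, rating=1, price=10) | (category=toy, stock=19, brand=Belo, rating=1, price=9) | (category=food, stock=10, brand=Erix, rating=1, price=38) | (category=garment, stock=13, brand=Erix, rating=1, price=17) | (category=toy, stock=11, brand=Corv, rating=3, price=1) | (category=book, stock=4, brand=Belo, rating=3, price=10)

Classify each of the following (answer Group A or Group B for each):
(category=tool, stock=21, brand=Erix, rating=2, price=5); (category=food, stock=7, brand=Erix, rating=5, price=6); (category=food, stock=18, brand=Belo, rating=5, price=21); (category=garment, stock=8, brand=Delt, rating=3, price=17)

Group A, Group B, Group B, Group B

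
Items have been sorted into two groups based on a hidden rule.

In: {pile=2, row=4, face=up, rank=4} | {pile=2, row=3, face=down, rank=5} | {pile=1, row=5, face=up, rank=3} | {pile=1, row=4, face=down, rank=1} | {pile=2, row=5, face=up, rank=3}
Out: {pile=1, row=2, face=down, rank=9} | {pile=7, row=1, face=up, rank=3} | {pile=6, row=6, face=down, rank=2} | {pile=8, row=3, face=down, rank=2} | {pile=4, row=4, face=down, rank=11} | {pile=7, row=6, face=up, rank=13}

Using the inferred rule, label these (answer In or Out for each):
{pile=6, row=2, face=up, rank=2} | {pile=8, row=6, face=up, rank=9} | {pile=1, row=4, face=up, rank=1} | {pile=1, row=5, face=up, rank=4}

'In' ⟺ row ≥ 3 AND pile ≤ 2.
{pile=6, row=2, face=up, rank=2}: row = 2, pile = 6 — does not fit, so Out. {pile=8, row=6, face=up, rank=9}: row = 6, pile = 8 — does not fit, so Out. {pile=1, row=4, face=up, rank=1}: row = 4, pile = 1 — has this property, so In. {pile=1, row=5, face=up, rank=4}: row = 5, pile = 1 — has this property, so In.

Out, Out, In, In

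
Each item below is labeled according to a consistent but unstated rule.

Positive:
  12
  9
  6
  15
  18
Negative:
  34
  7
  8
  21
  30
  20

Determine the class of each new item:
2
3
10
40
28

Negative, Positive, Negative, Negative, Negative

One predicate separates the groups cleanly: multiple of 3 AND at most 18.
2: 2 = 3·0 + 2, 2 ≤ 18 — fails the rule, so Negative.
3: 3 = 3·1, 3 ≤ 18 — matches, so Positive.
10: 10 = 3·3 + 1, 10 ≤ 18 — fails the rule, so Negative.
40: 40 = 3·13 + 1, 40 > 18 — fails the rule, so Negative.
28: 28 = 3·9 + 1, 28 > 18 — fails the rule, so Negative.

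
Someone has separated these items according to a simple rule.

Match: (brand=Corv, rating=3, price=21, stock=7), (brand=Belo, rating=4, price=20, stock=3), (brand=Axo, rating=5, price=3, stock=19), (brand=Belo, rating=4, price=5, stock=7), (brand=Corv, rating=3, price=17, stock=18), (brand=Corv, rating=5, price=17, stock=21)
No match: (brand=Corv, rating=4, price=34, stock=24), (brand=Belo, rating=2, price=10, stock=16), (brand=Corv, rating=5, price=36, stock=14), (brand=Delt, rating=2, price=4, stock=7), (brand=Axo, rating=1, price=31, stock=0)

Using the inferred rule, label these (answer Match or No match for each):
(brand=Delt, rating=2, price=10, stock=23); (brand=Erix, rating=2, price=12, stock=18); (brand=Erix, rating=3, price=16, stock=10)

No match, No match, Match

One predicate separates the groups cleanly: rating ≥ 3 AND price ≤ 21.
(brand=Delt, rating=2, price=10, stock=23) — rating = 2, price = 10, hence No match.
(brand=Erix, rating=2, price=12, stock=18) — rating = 2, price = 12, hence No match.
(brand=Erix, rating=3, price=16, stock=10) — rating = 3, price = 16, hence Match.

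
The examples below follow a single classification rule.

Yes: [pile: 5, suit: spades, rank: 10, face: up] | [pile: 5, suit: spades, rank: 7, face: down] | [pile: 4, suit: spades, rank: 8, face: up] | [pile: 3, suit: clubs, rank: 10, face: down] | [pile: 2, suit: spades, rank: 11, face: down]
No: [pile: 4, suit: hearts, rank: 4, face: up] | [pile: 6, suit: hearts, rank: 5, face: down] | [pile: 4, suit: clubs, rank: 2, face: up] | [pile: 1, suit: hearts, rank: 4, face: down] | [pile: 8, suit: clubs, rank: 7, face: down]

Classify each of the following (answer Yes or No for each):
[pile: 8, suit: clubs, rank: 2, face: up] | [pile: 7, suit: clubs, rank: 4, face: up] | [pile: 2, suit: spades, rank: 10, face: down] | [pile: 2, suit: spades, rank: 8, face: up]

Rule: rank ≥ 5 AND pile ≤ 5. This holds for each 'Yes' example and fails for each 'No' one.

No, No, Yes, Yes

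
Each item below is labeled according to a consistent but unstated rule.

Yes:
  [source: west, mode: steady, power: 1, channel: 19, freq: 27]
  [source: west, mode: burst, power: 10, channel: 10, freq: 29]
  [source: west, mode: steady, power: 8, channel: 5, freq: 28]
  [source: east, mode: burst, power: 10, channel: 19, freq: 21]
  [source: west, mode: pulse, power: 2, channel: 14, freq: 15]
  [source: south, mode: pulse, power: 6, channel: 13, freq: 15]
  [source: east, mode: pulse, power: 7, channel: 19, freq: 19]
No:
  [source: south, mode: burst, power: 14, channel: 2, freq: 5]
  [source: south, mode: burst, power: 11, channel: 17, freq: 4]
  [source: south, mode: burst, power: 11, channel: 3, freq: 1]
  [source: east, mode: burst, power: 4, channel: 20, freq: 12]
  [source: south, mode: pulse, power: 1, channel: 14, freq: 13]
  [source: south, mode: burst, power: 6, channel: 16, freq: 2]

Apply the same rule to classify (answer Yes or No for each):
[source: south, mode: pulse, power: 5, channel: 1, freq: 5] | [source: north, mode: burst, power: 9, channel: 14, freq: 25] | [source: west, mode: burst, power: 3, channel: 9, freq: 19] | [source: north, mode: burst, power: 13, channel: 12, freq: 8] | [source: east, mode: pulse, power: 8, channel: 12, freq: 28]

No, Yes, Yes, No, Yes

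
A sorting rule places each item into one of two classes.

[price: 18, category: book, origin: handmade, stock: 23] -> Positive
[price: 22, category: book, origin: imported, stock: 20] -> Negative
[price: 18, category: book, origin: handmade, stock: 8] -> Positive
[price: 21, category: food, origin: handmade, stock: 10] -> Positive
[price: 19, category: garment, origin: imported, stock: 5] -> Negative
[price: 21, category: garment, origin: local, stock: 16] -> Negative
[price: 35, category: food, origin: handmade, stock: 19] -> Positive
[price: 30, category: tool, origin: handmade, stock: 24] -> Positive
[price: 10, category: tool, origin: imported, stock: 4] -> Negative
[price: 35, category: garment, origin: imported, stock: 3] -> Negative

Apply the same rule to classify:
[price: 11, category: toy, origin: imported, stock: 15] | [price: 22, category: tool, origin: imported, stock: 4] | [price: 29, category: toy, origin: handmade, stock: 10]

Negative, Negative, Positive

Checking candidate rules against both groups, what survives is: origin is handmade.
Negative: [price: 11, category: toy, origin: imported, stock: 15], since origin is imported. Negative: [price: 22, category: tool, origin: imported, stock: 4], since origin is imported. Positive: [price: 29, category: toy, origin: handmade, stock: 10], since origin is handmade.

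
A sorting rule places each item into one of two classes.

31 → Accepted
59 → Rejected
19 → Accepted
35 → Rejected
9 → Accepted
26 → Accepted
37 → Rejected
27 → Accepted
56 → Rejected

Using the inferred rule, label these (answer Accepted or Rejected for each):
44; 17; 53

The simplest hypothesis consistent with all the labels is: at most 31.
44 → 44 > 31 → Rejected. 17 → 17 ≤ 31 → Accepted. 53 → 53 > 31 → Rejected.

Rejected, Accepted, Rejected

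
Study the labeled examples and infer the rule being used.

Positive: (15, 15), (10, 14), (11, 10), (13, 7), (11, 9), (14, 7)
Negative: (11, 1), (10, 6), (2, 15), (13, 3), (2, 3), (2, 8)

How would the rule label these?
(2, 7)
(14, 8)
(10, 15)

Negative, Positive, Positive

Rule: sum ≥ 20. This holds for each 'Positive' example and fails for each 'Negative' one.
(2, 7): 2+7 = 9 — does not fit, so Negative.
(14, 8): 14+8 = 22 — passes, so Positive.
(10, 15): 10+15 = 25 — passes, so Positive.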